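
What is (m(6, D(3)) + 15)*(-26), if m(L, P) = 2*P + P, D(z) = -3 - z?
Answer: 78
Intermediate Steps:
m(L, P) = 3*P
(m(6, D(3)) + 15)*(-26) = (3*(-3 - 1*3) + 15)*(-26) = (3*(-3 - 3) + 15)*(-26) = (3*(-6) + 15)*(-26) = (-18 + 15)*(-26) = -3*(-26) = 78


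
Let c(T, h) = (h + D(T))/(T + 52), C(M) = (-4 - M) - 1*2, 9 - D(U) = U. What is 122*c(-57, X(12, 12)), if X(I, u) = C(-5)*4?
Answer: -7564/5 ≈ -1512.8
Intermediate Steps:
D(U) = 9 - U
C(M) = -6 - M (C(M) = (-4 - M) - 2 = -6 - M)
X(I, u) = -4 (X(I, u) = (-6 - 1*(-5))*4 = (-6 + 5)*4 = -1*4 = -4)
c(T, h) = (9 + h - T)/(52 + T) (c(T, h) = (h + (9 - T))/(T + 52) = (9 + h - T)/(52 + T))
122*c(-57, X(12, 12)) = 122*((9 - 4 - 1*(-57))/(52 - 57)) = 122*((9 - 4 + 57)/(-5)) = 122*(-⅕*62) = 122*(-62/5) = -7564/5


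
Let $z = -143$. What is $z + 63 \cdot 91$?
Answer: $5590$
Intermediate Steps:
$z + 63 \cdot 91 = -143 + 63 \cdot 91 = -143 + 5733 = 5590$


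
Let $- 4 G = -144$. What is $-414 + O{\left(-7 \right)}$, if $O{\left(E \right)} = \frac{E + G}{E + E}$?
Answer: $- \frac{5825}{14} \approx -416.07$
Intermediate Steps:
$G = 36$ ($G = \left(- \frac{1}{4}\right) \left(-144\right) = 36$)
$O{\left(E \right)} = \frac{36 + E}{2 E}$ ($O{\left(E \right)} = \frac{E + 36}{E + E} = \frac{36 + E}{2 E}$)
$-414 + O{\left(-7 \right)} = -414 + \frac{36 - 7}{2 \left(-7\right)} = -414 + \frac{1}{2} \left(- \frac{1}{7}\right) 29 = -414 - \frac{29}{14} = - \frac{5825}{14}$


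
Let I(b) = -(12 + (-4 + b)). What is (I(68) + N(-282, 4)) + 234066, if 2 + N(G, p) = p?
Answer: 233992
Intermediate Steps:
N(G, p) = -2 + p
I(b) = -8 - b (I(b) = -(8 + b) = -8 - b)
(I(68) + N(-282, 4)) + 234066 = ((-8 - 1*68) + (-2 + 4)) + 234066 = ((-8 - 68) + 2) + 234066 = (-76 + 2) + 234066 = -74 + 234066 = 233992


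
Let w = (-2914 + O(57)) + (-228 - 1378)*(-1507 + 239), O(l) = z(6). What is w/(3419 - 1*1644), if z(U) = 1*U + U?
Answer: 2033506/1775 ≈ 1145.6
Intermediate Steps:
z(U) = 2*U (z(U) = U + U = 2*U)
O(l) = 12 (O(l) = 2*6 = 12)
w = 2033506 (w = (-2914 + 12) + (-228 - 1378)*(-1507 + 239) = -2902 - 1606*(-1268) = -2902 + 2036408 = 2033506)
w/(3419 - 1*1644) = 2033506/(3419 - 1*1644) = 2033506/(3419 - 1644) = 2033506/1775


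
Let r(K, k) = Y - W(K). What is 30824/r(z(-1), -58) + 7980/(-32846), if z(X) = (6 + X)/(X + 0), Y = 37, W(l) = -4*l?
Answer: 506154722/279191 ≈ 1812.9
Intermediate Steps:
z(X) = (6 + X)/X
r(K, k) = 37 + 4*K (r(K, k) = 37 - (-4)*K = 37 + 4*K)
30824/r(z(-1), -58) + 7980/(-32846) = 30824/(37 + 4*((6 - 1)/(-1))) + 7980/(-32846) = 30824/(37 + 4*(-1*5)) + 7980*(-1/32846) = 30824/(37 + 4*(-5)) - 3990/16423 = 30824/(37 - 20) - 3990/16423 = 30824/17 - 3990/16423 = 506154722/279191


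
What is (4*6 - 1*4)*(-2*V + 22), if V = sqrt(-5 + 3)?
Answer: 440 - 40*I*sqrt(2) ≈ 440.0 - 56.569*I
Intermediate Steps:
V = I*sqrt(2) (V = sqrt(-2) = I*sqrt(2) ≈ 1.4142*I)
(4*6 - 1*4)*(-2*V + 22) = (4*6 - 1*4)*(-2*I*sqrt(2) + 22) = (24 - 4)*(-2*I*sqrt(2) + 22) = 20*(22 - 2*I*sqrt(2)) = 440 - 40*I*sqrt(2)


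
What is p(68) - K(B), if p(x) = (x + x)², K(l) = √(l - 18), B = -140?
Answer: 18496 - I*√158 ≈ 18496.0 - 12.57*I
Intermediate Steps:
K(l) = √(-18 + l)
p(x) = 4*x² (p(x) = (2*x)² = 4*x²)
p(68) - K(B) = 4*68² - √(-18 - 140) = 4*4624 - √(-158) = 18496 - I*√158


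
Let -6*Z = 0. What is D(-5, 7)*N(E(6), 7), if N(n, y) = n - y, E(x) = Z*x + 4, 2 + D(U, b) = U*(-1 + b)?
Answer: 96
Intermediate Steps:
Z = 0 (Z = -⅙*0 = 0)
D(U, b) = -2 + U*(-1 + b)
E(x) = 4 (E(x) = 0*x + 4 = 0 + 4 = 4)
D(-5, 7)*N(E(6), 7) = (-2 - 1*(-5) - 5*7)*(4 - 1*7) = (-2 + 5 - 35)*(4 - 7) = -32*(-3) = 96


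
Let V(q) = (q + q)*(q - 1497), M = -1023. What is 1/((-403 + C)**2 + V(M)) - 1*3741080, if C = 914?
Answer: -20265583744279/5417041 ≈ -3.7411e+6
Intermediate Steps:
V(q) = 2*q*(-1497 + q) (V(q) = (2*q)*(-1497 + q) = 2*q*(-1497 + q))
1/((-403 + C)**2 + V(M)) - 1*3741080 = 1/((-403 + 914)**2 + 2*(-1023)*(-1497 - 1023)) - 1*3741080 = 1/(511**2 + 2*(-1023)*(-2520)) - 3741080 = 1/(261121 + 5155920) - 3741080 = 1/5417041 - 3741080 = -20265583744279/5417041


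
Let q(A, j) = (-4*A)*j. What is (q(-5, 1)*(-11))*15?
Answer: -3300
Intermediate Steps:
q(A, j) = -4*A*j
(q(-5, 1)*(-11))*15 = (-4*(-5)*1*(-11))*15 = (20*(-11))*15 = -220*15 = -3300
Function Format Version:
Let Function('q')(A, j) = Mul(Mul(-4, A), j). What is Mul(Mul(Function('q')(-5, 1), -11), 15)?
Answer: -3300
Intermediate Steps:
Function('q')(A, j) = Mul(-4, A, j)
Mul(Mul(Function('q')(-5, 1), -11), 15) = Mul(Mul(Mul(-4, -5, 1), -11), 15) = Mul(Mul(20, -11), 15) = Mul(-220, 15) = -3300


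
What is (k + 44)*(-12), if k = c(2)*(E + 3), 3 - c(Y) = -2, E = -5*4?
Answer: 492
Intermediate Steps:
E = -20
c(Y) = 5 (c(Y) = 3 - 1*(-2) = 3 + 2 = 5)
k = -85 (k = 5*(-20 + 3) = 5*(-17) = -85)
(k + 44)*(-12) = (-85 + 44)*(-12) = -41*(-12) = 492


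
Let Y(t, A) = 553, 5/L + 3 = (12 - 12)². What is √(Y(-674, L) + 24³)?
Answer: √14377 ≈ 119.90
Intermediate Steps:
L = -5/3 (L = 5/(-3 + (12 - 12)²) = 5/(-3 + 0²) = 5/(-3 + 0) = 5/(-3) = 5*(-⅓) = -5/3 ≈ -1.6667)
√(Y(-674, L) + 24³) = √(553 + 24³) = √(553 + 13824) = √14377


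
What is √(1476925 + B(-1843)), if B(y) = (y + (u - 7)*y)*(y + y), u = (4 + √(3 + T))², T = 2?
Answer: √(103376395 + 54346384*√5) ≈ 14997.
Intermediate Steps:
u = (4 + √5)² (u = (4 + √(3 + 2))² = (4 + √5)² ≈ 38.889)
B(y) = 2*y*(y + y*(-7 + (4 + √5)²)) (B(y) = (y + ((4 + √5)² - 7)*y)*(y + y) = (y + (-7 + (4 + √5)²)*y)*(2*y) = (y + y*(-7 + (4 + √5)²))*(2*y) = 2*y*(y + y*(-7 + (4 + √5)²)))
√(1476925 + B(-1843)) = √(1476925 + (-1843)²*(30 + 16*√5)) = √(1476925 + 3396649*(30 + 16*√5)) = √(1476925 + (101899470 + 54346384*√5)) = √(103376395 + 54346384*√5)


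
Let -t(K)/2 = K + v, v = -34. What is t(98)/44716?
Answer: -32/11179 ≈ -0.0028625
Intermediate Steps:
t(K) = 68 - 2*K (t(K) = -2*(K - 34) = -2*(-34 + K) = 68 - 2*K)
t(98)/44716 = (68 - 2*98)/44716 = (68 - 196)*(1/44716) = -128*1/44716 = -32/11179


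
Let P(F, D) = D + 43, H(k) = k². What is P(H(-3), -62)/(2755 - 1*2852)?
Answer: 19/97 ≈ 0.19588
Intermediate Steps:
P(F, D) = 43 + D
P(H(-3), -62)/(2755 - 1*2852) = (43 - 62)/(2755 - 1*2852) = -19/(2755 - 2852) = -19/(-97) = -19*(-1/97) = 19/97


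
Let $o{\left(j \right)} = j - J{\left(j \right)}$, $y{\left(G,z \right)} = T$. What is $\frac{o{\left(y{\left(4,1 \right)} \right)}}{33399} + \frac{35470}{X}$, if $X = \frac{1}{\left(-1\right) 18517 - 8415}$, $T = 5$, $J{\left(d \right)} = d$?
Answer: $-955278040$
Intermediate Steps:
$y{\left(G,z \right)} = 5$
$X = - \frac{1}{26932}$ ($X = \frac{1}{-18517 - 8415} = \frac{1}{-26932} = - \frac{1}{26932} \approx -3.7131 \cdot 10^{-5}$)
$o{\left(j \right)} = 0$ ($o{\left(j \right)} = j - j = 0$)
$\frac{o{\left(y{\left(4,1 \right)} \right)}}{33399} + \frac{35470}{X} = \frac{0}{33399} + \frac{35470}{- \frac{1}{26932}} = 0 \cdot \frac{1}{33399} + 35470 \left(-26932\right) = 0 - 955278040 = -955278040$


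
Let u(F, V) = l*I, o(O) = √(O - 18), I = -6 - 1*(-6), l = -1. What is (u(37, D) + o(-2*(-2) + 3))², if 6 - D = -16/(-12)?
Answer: -11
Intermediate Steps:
I = 0 (I = -6 + 6 = 0)
o(O) = √(-18 + O)
D = 14/3 (D = 6 - (-16)/(-12) = 6 - (-16)*(-1)/12 = 6 - 1*4/3 = 6 - 4/3 = 14/3 ≈ 4.6667)
u(F, V) = 0 (u(F, V) = -1*0 = 0)
(u(37, D) + o(-2*(-2) + 3))² = (0 + √(-18 + (-2*(-2) + 3)))² = (0 + √(-18 + (4 + 3)))² = (0 + √(-18 + 7))² = (0 + √(-11))² = (0 + I*√11)² = (I*√11)² = -11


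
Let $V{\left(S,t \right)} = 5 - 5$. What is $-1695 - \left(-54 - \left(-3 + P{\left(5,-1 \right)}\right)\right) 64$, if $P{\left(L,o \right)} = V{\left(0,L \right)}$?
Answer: $1569$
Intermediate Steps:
$V{\left(S,t \right)} = 0$
$P{\left(L,o \right)} = 0$
$-1695 - \left(-54 - \left(-3 + P{\left(5,-1 \right)}\right)\right) 64 = -1695 - \left(-54 + \left(3 - 0\right)\right) 64 = -1695 - \left(-54 + \left(3 + 0\right)\right) 64 = -1695 - \left(-54 + 3\right) 64 = -1695 - \left(-51\right) 64 = -1695 - -3264 = -1695 + 3264 = 1569$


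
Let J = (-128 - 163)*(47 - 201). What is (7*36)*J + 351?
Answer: 11293479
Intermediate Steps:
J = 44814 (J = -291*(-154) = 44814)
(7*36)*J + 351 = (7*36)*44814 + 351 = 252*44814 + 351 = 11293128 + 351 = 11293479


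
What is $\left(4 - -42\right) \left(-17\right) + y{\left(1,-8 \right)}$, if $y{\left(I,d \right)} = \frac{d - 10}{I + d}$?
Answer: $- \frac{5456}{7} \approx -779.43$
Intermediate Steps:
$y{\left(I,d \right)} = \frac{-10 + d}{I + d}$
$\left(4 - -42\right) \left(-17\right) + y{\left(1,-8 \right)} = \left(4 - -42\right) \left(-17\right) + \frac{-10 - 8}{1 - 8} = \left(4 + 42\right) \left(-17\right) + \frac{1}{-7} \left(-18\right) = 46 \left(-17\right) - - \frac{18}{7} = -782 + \frac{18}{7} = - \frac{5456}{7}$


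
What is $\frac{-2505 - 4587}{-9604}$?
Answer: $\frac{1773}{2401} \approx 0.73844$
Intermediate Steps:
$\frac{-2505 - 4587}{-9604} = \left(-2505 - 4587\right) \left(- \frac{1}{9604}\right) = \left(-7092\right) \left(- \frac{1}{9604}\right) = \frac{1773}{2401}$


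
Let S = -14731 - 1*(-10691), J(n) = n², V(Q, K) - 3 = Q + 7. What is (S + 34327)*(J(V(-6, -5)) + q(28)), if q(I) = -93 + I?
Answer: -1484063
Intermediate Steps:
V(Q, K) = 10 + Q (V(Q, K) = 3 + (Q + 7) = 3 + (7 + Q) = 10 + Q)
S = -4040 (S = -14731 + 10691 = -4040)
(S + 34327)*(J(V(-6, -5)) + q(28)) = (-4040 + 34327)*((10 - 6)² + (-93 + 28)) = 30287*(4² - 65) = 30287*(16 - 65) = 30287*(-49) = -1484063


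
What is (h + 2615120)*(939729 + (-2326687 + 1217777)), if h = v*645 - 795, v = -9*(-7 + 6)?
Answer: -443276213530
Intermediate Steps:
v = 9 (v = -9*(-1) = 9)
h = 5010 (h = 9*645 - 795 = 5805 - 795 = 5010)
(h + 2615120)*(939729 + (-2326687 + 1217777)) = (5010 + 2615120)*(939729 + (-2326687 + 1217777)) = 2620130*(939729 - 1108910) = 2620130*(-169181) = -443276213530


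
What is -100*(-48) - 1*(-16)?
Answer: 4816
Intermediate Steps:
-100*(-48) - 1*(-16) = 4800 + 16 = 4816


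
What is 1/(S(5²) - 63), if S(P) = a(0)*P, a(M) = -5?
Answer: -1/188 ≈ -0.0053191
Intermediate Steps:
S(P) = -5*P
1/(S(5²) - 63) = 1/(-5*5² - 63) = 1/(-5*25 - 63) = 1/(-125 - 63) = 1/(-188) = -1/188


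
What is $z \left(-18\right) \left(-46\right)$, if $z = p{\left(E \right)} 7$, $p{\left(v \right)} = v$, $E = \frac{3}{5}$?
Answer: $\frac{17388}{5} \approx 3477.6$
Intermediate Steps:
$E = \frac{3}{5}$ ($E = 3 \cdot \frac{1}{5} = \frac{3}{5} \approx 0.6$)
$z = \frac{21}{5}$ ($z = \frac{3}{5} \cdot 7 = \frac{21}{5} \approx 4.2$)
$z \left(-18\right) \left(-46\right) = \frac{21}{5} \left(-18\right) \left(-46\right) = \left(- \frac{378}{5}\right) \left(-46\right) = \frac{17388}{5}$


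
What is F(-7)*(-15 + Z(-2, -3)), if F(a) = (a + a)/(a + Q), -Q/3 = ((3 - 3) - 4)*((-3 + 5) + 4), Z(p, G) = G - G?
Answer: 42/13 ≈ 3.2308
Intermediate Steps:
Z(p, G) = 0
Q = 72 (Q = -3*((3 - 3) - 4)*((-3 + 5) + 4) = -3*(0 - 4)*(2 + 4) = -(-12)*6 = -3*(-24) = 72)
F(a) = 2*a/(72 + a) (F(a) = (a + a)/(a + 72) = (2*a)/(72 + a) = 2*a/(72 + a))
F(-7)*(-15 + Z(-2, -3)) = (2*(-7)/(72 - 7))*(-15 + 0) = (2*(-7)/65)*(-15) = (2*(-7)*(1/65))*(-15) = -14/65*(-15) = 42/13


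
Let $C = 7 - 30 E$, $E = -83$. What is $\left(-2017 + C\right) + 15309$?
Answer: $15789$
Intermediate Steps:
$C = 2497$ ($C = 7 - -2490 = 7 + 2490 = 2497$)
$\left(-2017 + C\right) + 15309 = \left(-2017 + 2497\right) + 15309 = 480 + 15309 = 15789$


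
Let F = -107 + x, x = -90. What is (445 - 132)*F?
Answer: -61661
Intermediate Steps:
F = -197 (F = -107 - 90 = -197)
(445 - 132)*F = (445 - 132)*(-197) = 313*(-197) = -61661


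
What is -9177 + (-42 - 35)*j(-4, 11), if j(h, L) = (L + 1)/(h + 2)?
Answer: -8715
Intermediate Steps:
j(h, L) = (1 + L)/(2 + h)
-9177 + (-42 - 35)*j(-4, 11) = -9177 + (-42 - 35)*((1 + 11)/(2 - 4)) = -9177 - 77*12/(-2) = -9177 - (-77)*12/2 = -9177 - 77*(-6) = -9177 + 462 = -8715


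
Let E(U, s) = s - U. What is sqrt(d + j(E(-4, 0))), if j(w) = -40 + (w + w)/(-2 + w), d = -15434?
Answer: I*sqrt(15470) ≈ 124.38*I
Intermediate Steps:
j(w) = -40 + 2*w/(-2 + w) (j(w) = -40 + (2*w)/(-2 + w) = -40 + 2*w/(-2 + w))
sqrt(d + j(E(-4, 0))) = sqrt(-15434 + 2*(40 - 19*(0 - 1*(-4)))/(-2 + (0 - 1*(-4)))) = sqrt(-15434 + 2*(40 - 19*(0 + 4))/(-2 + (0 + 4))) = sqrt(-15434 + 2*(40 - 19*4)/(-2 + 4)) = sqrt(-15434 + 2*(40 - 76)/2) = sqrt(-15434 + 2*(1/2)*(-36)) = sqrt(-15434 - 36) = sqrt(-15470) = I*sqrt(15470)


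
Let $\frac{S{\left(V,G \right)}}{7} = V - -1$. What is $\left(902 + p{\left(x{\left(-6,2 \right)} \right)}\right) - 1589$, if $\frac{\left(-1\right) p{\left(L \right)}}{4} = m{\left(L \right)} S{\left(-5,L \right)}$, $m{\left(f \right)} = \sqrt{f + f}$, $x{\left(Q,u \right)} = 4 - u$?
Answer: $-463$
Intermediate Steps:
$m{\left(f \right)} = \sqrt{2} \sqrt{f}$ ($m{\left(f \right)} = \sqrt{2 f} = \sqrt{2} \sqrt{f}$)
$S{\left(V,G \right)} = 7 + 7 V$ ($S{\left(V,G \right)} = 7 \left(V - -1\right) = 7 \left(V + 1\right) = 7 \left(1 + V\right) = 7 + 7 V$)
$p{\left(L \right)} = 112 \sqrt{2} \sqrt{L}$ ($p{\left(L \right)} = - 4 \sqrt{2} \sqrt{L} \left(7 + 7 \left(-5\right)\right) = - 4 \sqrt{2} \sqrt{L} \left(7 - 35\right) = - 4 \sqrt{2} \sqrt{L} \left(-28\right) = - 4 \left(- 28 \sqrt{2} \sqrt{L}\right) = 112 \sqrt{2} \sqrt{L}$)
$\left(902 + p{\left(x{\left(-6,2 \right)} \right)}\right) - 1589 = \left(902 + 112 \sqrt{2} \sqrt{4 - 2}\right) - 1589 = \left(902 + 112 \sqrt{2} \sqrt{2}\right) - 1589 = \left(902 + 224\right) - 1589 = 1126 - 1589 = -463$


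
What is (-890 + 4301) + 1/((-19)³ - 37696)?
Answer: 151977104/44555 ≈ 3411.0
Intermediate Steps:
(-890 + 4301) + 1/((-19)³ - 37696) = 3411 + 1/(-6859 - 37696) = 3411 + 1/(-44555) = 3411 - 1/44555 = 151977104/44555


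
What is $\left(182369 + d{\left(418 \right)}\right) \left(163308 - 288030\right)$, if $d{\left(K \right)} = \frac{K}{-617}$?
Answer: $- \frac{14033875966110}{617} \approx -2.2745 \cdot 10^{10}$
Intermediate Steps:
$d{\left(K \right)} = - \frac{K}{617}$ ($d{\left(K \right)} = K \left(- \frac{1}{617}\right) = - \frac{K}{617}$)
$\left(182369 + d{\left(418 \right)}\right) \left(163308 - 288030\right) = \left(182369 - \frac{418}{617}\right) \left(163308 - 288030\right) = \left(182369 - \frac{418}{617}\right) \left(-124722\right) = \frac{112521255}{617} \left(-124722\right) = - \frac{14033875966110}{617}$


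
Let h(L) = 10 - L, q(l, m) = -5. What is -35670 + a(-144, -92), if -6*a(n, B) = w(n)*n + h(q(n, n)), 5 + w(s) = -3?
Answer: -71729/2 ≈ -35865.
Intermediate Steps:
w(s) = -8 (w(s) = -5 - 3 = -8)
a(n, B) = -5/2 + 4*n/3 (a(n, B) = -(-8*n + (10 - 1*(-5)))/6 = -(-8*n + (10 + 5))/6 = -(-8*n + 15)/6 = -(15 - 8*n)/6 = -5/2 + 4*n/3)
-35670 + a(-144, -92) = -35670 + (-5/2 + (4/3)*(-144)) = -35670 + (-5/2 - 192) = -35670 - 389/2 = -71729/2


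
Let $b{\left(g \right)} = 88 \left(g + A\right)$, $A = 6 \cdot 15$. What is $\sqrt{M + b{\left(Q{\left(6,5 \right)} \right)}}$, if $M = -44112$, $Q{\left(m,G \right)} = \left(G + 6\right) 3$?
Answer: $2 i \sqrt{8322} \approx 182.45 i$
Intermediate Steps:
$A = 90$
$Q{\left(m,G \right)} = 18 + 3 G$ ($Q{\left(m,G \right)} = \left(6 + G\right) 3 = 18 + 3 G$)
$b{\left(g \right)} = 7920 + 88 g$ ($b{\left(g \right)} = 88 \left(g + 90\right) = 88 \left(90 + g\right) = 7920 + 88 g$)
$\sqrt{M + b{\left(Q{\left(6,5 \right)} \right)}} = \sqrt{-44112 + \left(7920 + 88 \left(18 + 3 \cdot 5\right)\right)} = \sqrt{-44112 + \left(7920 + 88 \left(18 + 15\right)\right)} = \sqrt{-44112 + \left(7920 + 88 \cdot 33\right)} = \sqrt{-44112 + \left(7920 + 2904\right)} = \sqrt{-44112 + 10824} = \sqrt{-33288} = 2 i \sqrt{8322}$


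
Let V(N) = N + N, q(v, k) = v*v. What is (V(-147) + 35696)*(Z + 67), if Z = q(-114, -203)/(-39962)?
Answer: 47163571058/19981 ≈ 2.3604e+6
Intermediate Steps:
q(v, k) = v**2
V(N) = 2*N
Z = -6498/19981 (Z = (-114)**2/(-39962) = 12996*(-1/39962) = -6498/19981 ≈ -0.32521)
(V(-147) + 35696)*(Z + 67) = (2*(-147) + 35696)*(-6498/19981 + 67) = (-294 + 35696)*(1332229/19981) = 35402*(1332229/19981) = 47163571058/19981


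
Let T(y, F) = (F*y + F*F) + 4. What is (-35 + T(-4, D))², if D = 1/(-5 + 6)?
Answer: 1156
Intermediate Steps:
D = 1 (D = 1/1 = 1)
T(y, F) = 4 + F² + F*y (T(y, F) = (F*y + F²) + 4 = (F² + F*y) + 4 = 4 + F² + F*y)
(-35 + T(-4, D))² = (-35 + (4 + 1² + 1*(-4)))² = (-35 + (4 + 1 - 4))² = (-35 + 1)² = (-34)² = 1156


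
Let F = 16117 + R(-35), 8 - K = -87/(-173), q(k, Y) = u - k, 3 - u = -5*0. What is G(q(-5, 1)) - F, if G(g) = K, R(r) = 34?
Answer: -2792826/173 ≈ -16144.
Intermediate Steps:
u = 3 (u = 3 - (-5)*0 = 3 - 1*0 = 3 + 0 = 3)
q(k, Y) = 3 - k
K = 1297/173 (K = 8 - (-87)/(-173) = 8 - (-87)*(-1)/173 = 8 - 1*87/173 = 8 - 87/173 = 1297/173 ≈ 7.4971)
G(g) = 1297/173
F = 16151 (F = 16117 + 34 = 16151)
G(q(-5, 1)) - F = 1297/173 - 1*16151 = 1297/173 - 16151 = -2792826/173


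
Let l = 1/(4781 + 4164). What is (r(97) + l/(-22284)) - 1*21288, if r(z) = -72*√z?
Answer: -4243345129441/199330380 - 72*√97 ≈ -21997.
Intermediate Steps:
l = 1/8945 ≈ 0.00011179
(r(97) + l/(-22284)) - 1*21288 = (-72*√97 + (1/8945)/(-22284)) - 1*21288 = (-72*√97 + (1/8945)*(-1/22284)) - 21288 = (-72*√97 - 1/199330380) - 21288 = (-1/199330380 - 72*√97) - 21288 = -4243345129441/199330380 - 72*√97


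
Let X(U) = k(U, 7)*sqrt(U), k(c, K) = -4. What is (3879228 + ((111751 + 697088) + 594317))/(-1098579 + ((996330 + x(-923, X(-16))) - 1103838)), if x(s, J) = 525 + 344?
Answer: -2641192/602609 ≈ -4.3829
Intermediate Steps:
X(U) = -4*sqrt(U)
x(s, J) = 869
(3879228 + ((111751 + 697088) + 594317))/(-1098579 + ((996330 + x(-923, X(-16))) - 1103838)) = (3879228 + ((111751 + 697088) + 594317))/(-1098579 + ((996330 + 869) - 1103838)) = (3879228 + (808839 + 594317))/(-1098579 + (997199 - 1103838)) = (3879228 + 1403156)/(-1098579 - 106639) = 5282384/(-1205218) = 5282384*(-1/1205218) = -2641192/602609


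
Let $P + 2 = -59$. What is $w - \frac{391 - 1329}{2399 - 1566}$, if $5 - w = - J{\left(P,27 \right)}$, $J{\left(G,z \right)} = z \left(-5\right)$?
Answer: $- \frac{15336}{119} \approx -128.87$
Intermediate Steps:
$P = -61$ ($P = -2 - 59 = -61$)
$J{\left(G,z \right)} = - 5 z$
$w = -130$ ($w = 5 - - \left(-5\right) 27 = 5 - \left(-1\right) \left(-135\right) = 5 - 135 = -130$)
$w - \frac{391 - 1329}{2399 - 1566} = -130 - \frac{391 - 1329}{2399 - 1566} = -130 - - \frac{938}{833} = -130 - \left(-938\right) \frac{1}{833} = -130 - - \frac{134}{119} = -130 + \frac{134}{119} = - \frac{15336}{119}$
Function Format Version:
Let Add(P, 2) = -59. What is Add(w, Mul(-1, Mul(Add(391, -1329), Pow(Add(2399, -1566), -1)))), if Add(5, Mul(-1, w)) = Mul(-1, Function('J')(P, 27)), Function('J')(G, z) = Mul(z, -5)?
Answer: Rational(-15336, 119) ≈ -128.87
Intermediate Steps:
P = -61 (P = Add(-2, -59) = -61)
Function('J')(G, z) = Mul(-5, z)
w = -130 (w = Add(5, Mul(-1, Mul(-1, Mul(-5, 27)))) = Add(5, Mul(-1, Mul(-1, -135))) = Add(5, Mul(-1, 135)) = Add(5, -135) = -130)
Add(w, Mul(-1, Mul(Add(391, -1329), Pow(Add(2399, -1566), -1)))) = Add(-130, Mul(-1, Mul(Add(391, -1329), Pow(Add(2399, -1566), -1)))) = Add(-130, Mul(-1, Mul(-938, Pow(833, -1)))) = Add(-130, Mul(-1, Mul(-938, Rational(1, 833)))) = Add(-130, Mul(-1, Rational(-134, 119))) = Add(-130, Rational(134, 119)) = Rational(-15336, 119)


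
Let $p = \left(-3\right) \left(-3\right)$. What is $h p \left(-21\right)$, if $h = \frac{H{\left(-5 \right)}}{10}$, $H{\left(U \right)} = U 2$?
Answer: $189$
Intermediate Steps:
$H{\left(U \right)} = 2 U$
$p = 9$
$h = -1$ ($h = \frac{2 \left(-5\right)}{10} = \left(-10\right) \frac{1}{10} = -1$)
$h p \left(-21\right) = \left(-1\right) 9 \left(-21\right) = \left(-9\right) \left(-21\right) = 189$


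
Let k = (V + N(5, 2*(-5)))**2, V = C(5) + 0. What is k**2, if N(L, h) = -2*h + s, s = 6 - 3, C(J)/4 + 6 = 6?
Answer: 279841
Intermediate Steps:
C(J) = 0 (C(J) = -24 + 4*6 = -24 + 24 = 0)
s = 3
V = 0 (V = 0 + 0 = 0)
N(L, h) = 3 - 2*h (N(L, h) = -2*h + 3 = 3 - 2*h)
k = 529 (k = (0 + (3 - 4*(-5)))**2 = (0 + (3 - 2*(-10)))**2 = (0 + (3 + 20))**2 = (0 + 23)**2 = 23**2 = 529)
k**2 = 529**2 = 279841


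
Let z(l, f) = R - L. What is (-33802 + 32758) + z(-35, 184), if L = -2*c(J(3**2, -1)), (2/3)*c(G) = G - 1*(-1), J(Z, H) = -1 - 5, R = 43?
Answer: -1016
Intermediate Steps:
J(Z, H) = -6
c(G) = 3/2 + 3*G/2 (c(G) = 3*(G - 1*(-1))/2 = 3*(G + 1)/2 = 3*(1 + G)/2 = 3/2 + 3*G/2)
L = 15 (L = -2*(3/2 + (3/2)*(-6)) = -2*(3/2 - 9) = -2*(-15/2) = 15)
z(l, f) = 28 (z(l, f) = 43 - 1*15 = 43 - 15 = 28)
(-33802 + 32758) + z(-35, 184) = (-33802 + 32758) + 28 = -1044 + 28 = -1016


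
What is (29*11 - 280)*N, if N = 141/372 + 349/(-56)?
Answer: -396279/1736 ≈ -228.27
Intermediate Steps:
N = -10161/1736 (N = 141*(1/372) + 349*(-1/56) = 47/124 - 349/56 = -10161/1736 ≈ -5.8531)
(29*11 - 280)*N = (29*11 - 280)*(-10161/1736) = (319 - 280)*(-10161/1736) = 39*(-10161/1736) = -396279/1736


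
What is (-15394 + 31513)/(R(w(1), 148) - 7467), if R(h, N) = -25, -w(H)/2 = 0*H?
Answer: -16119/7492 ≈ -2.1515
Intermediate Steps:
w(H) = 0 (w(H) = -0*H = -2*0 = 0)
(-15394 + 31513)/(R(w(1), 148) - 7467) = (-15394 + 31513)/(-25 - 7467) = 16119/(-7492) = 16119*(-1/7492) = -16119/7492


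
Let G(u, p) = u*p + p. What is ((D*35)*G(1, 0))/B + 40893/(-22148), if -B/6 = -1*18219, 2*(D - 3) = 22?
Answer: -40893/22148 ≈ -1.8464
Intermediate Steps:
D = 14 (D = 3 + (½)*22 = 3 + 11 = 14)
G(u, p) = p + p*u (G(u, p) = p*u + p = p + p*u)
B = 109314 (B = -(-6)*18219 = -6*(-18219) = 109314)
((D*35)*G(1, 0))/B + 40893/(-22148) = ((14*35)*(0*(1 + 1)))/109314 + 40893/(-22148) = (490*(0*2))*(1/109314) + 40893*(-1/22148) = (490*0)*(1/109314) - 40893/22148 = 0*(1/109314) - 40893/22148 = 0 - 40893/22148 = -40893/22148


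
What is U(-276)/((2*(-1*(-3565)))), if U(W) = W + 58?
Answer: -109/3565 ≈ -0.030575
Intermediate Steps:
U(W) = 58 + W
U(-276)/((2*(-1*(-3565)))) = (58 - 276)/((2*(-1*(-3565)))) = -218/(2*3565) = -218/7130 = -218*1/7130 = -109/3565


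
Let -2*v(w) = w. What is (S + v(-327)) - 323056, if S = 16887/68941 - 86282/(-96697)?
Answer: -4305038132569243/13332775754 ≈ -3.2289e+5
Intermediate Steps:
v(w) = -w/2
S = 7581289601/6666387877 (S = 16887*(1/68941) - 86282*(-1/96697) = 16887/68941 + 86282/96697 = 7581289601/6666387877 ≈ 1.1372)
(S + v(-327)) - 323056 = (7581289601/6666387877 - 1/2*(-327)) - 323056 = (7581289601/6666387877 + 327/2) - 323056 = 2195071414981/13332775754 - 323056 = -4305038132569243/13332775754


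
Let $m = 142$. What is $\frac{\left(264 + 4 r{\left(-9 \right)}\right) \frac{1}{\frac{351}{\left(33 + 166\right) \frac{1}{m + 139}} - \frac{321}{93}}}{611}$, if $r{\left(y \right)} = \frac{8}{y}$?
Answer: $\frac{3615034}{4174109433} \approx 0.00086606$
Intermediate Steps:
$\frac{\left(264 + 4 r{\left(-9 \right)}\right) \frac{1}{\frac{351}{\left(33 + 166\right) \frac{1}{m + 139}} - \frac{321}{93}}}{611} = \frac{\left(264 + 4 \frac{8}{-9}\right) \frac{1}{\frac{351}{\left(33 + 166\right) \frac{1}{142 + 139}} - \frac{321}{93}}}{611} = \frac{264 + 4 \cdot 8 \left(- \frac{1}{9}\right)}{\frac{351}{199 \cdot \frac{1}{281}} - \frac{107}{31}} \cdot \frac{1}{611} = \frac{264 + 4 \left(- \frac{8}{9}\right)}{\frac{351}{199 \cdot \frac{1}{281}} - \frac{107}{31}} \cdot \frac{1}{611} = \frac{264 - \frac{32}{9}}{\frac{351}{\frac{199}{281}} - \frac{107}{31}} \cdot \frac{1}{611} = \frac{2344}{9 \left(351 \cdot \frac{281}{199} - \frac{107}{31}\right)} \frac{1}{611} = \frac{2344}{9 \left(\frac{98631}{199} - \frac{107}{31}\right)} \frac{1}{611} = \frac{2344}{9 \cdot \frac{3036268}{6169}} \cdot \frac{1}{611} = \frac{2344}{9} \cdot \frac{6169}{3036268} \cdot \frac{1}{611} = \frac{3615034}{6831603} \cdot \frac{1}{611} = \frac{3615034}{4174109433}$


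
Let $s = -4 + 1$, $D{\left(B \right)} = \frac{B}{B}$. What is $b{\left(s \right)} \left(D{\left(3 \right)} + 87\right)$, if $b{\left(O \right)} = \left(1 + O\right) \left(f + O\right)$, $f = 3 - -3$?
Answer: $-528$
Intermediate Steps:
$D{\left(B \right)} = 1$
$f = 6$ ($f = 3 + 3 = 6$)
$s = -3$
$b{\left(O \right)} = \left(1 + O\right) \left(6 + O\right)$
$b{\left(s \right)} \left(D{\left(3 \right)} + 87\right) = \left(6 + \left(-3\right)^{2} + 7 \left(-3\right)\right) \left(1 + 87\right) = \left(6 + 9 - 21\right) 88 = \left(-6\right) 88 = -528$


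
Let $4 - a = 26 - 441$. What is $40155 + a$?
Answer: $40574$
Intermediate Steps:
$a = 419$ ($a = 4 - \left(26 - 441\right) = 4 - -415 = 4 + 415 = 419$)
$40155 + a = 40155 + 419 = 40574$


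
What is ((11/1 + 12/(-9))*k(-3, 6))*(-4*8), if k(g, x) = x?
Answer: -1856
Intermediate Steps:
((11/1 + 12/(-9))*k(-3, 6))*(-4*8) = ((11/1 + 12/(-9))*6)*(-4*8) = ((11*1 + 12*(-1/9))*6)*(-32) = ((11 - 4/3)*6)*(-32) = ((29/3)*6)*(-32) = 58*(-32) = -1856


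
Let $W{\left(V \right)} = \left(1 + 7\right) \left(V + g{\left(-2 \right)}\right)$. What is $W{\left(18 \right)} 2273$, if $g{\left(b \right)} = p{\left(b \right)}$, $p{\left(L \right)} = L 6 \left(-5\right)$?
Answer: $1418352$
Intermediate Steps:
$p{\left(L \right)} = - 30 L$ ($p{\left(L \right)} = 6 L \left(-5\right) = - 30 L$)
$g{\left(b \right)} = - 30 b$
$W{\left(V \right)} = 480 + 8 V$ ($W{\left(V \right)} = \left(1 + 7\right) \left(V - -60\right) = 8 \left(V + 60\right) = 8 \left(60 + V\right) = 480 + 8 V$)
$W{\left(18 \right)} 2273 = \left(480 + 8 \cdot 18\right) 2273 = \left(480 + 144\right) 2273 = 624 \cdot 2273 = 1418352$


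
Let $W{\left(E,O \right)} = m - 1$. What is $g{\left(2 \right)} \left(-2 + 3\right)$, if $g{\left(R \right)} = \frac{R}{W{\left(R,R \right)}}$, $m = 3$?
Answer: $1$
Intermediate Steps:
$W{\left(E,O \right)} = 2$ ($W{\left(E,O \right)} = 3 - 1 = 2$)
$g{\left(R \right)} = \frac{R}{2}$
$g{\left(2 \right)} \left(-2 + 3\right) = \frac{1}{2} \cdot 2 \left(-2 + 3\right) = 1 \cdot 1 = 1$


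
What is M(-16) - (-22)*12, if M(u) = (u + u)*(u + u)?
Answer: 1288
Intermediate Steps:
M(u) = 4*u**2 (M(u) = (2*u)*(2*u) = 4*u**2)
M(-16) - (-22)*12 = 4*(-16)**2 - (-22)*12 = 4*256 - 1*(-264) = 1024 + 264 = 1288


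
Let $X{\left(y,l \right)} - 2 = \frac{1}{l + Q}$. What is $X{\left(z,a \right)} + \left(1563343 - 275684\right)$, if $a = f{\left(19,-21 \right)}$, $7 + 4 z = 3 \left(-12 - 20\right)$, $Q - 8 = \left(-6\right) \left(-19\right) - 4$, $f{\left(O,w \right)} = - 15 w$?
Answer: $\frac{557557214}{433} \approx 1.2877 \cdot 10^{6}$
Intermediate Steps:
$Q = 118$ ($Q = 8 - -110 = 8 + \left(114 - 4\right) = 8 + 110 = 118$)
$z = - \frac{103}{4}$ ($z = - \frac{7}{4} + \frac{3 \left(-12 - 20\right)}{4} = - \frac{7}{4} + \frac{3 \left(-32\right)}{4} = - \frac{7}{4} + \frac{1}{4} \left(-96\right) = - \frac{7}{4} - 24 = - \frac{103}{4} \approx -25.75$)
$a = 315$ ($a = \left(-15\right) \left(-21\right) = 315$)
$X{\left(y,l \right)} = 2 + \frac{1}{118 + l}$ ($X{\left(y,l \right)} = 2 + \frac{1}{l + 118} = 2 + \frac{1}{118 + l}$)
$X{\left(z,a \right)} + \left(1563343 - 275684\right) = \frac{237 + 2 \cdot 315}{118 + 315} + \left(1563343 - 275684\right) = \frac{237 + 630}{433} + \left(1563343 - 275684\right) = \frac{1}{433} \cdot 867 + 1287659 = \frac{867}{433} + 1287659 = \frac{557557214}{433}$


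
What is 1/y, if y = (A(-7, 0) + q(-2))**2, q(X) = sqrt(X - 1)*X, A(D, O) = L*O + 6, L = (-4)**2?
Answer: I/(24*(I + sqrt(3))) ≈ 0.010417 + 0.018042*I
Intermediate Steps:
L = 16
A(D, O) = 6 + 16*O (A(D, O) = 16*O + 6 = 6 + 16*O)
q(X) = X*sqrt(-1 + X) (q(X) = sqrt(-1 + X)*X = X*sqrt(-1 + X))
y = (6 - 2*I*sqrt(3))**2 (y = ((6 + 16*0) - 2*sqrt(-1 - 2))**2 = ((6 + 0) - 2*I*sqrt(3))**2 = (6 - 2*I*sqrt(3))**2 ≈ 24.0 - 41.569*I)
1/y = 1/(24 - 24*I*sqrt(3))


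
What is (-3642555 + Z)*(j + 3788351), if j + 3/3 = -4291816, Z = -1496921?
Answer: 2587551423816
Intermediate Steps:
j = -4291817 (j = -1 - 4291816 = -4291817)
(-3642555 + Z)*(j + 3788351) = (-3642555 - 1496921)*(-4291817 + 3788351) = -5139476*(-503466) = 2587551423816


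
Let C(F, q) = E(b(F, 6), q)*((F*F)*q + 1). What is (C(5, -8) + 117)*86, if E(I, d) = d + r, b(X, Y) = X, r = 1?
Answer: 129860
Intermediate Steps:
E(I, d) = 1 + d (E(I, d) = d + 1 = 1 + d)
C(F, q) = (1 + q)*(1 + q*F²) (C(F, q) = (1 + q)*((F*F)*q + 1) = (1 + q)*(F²*q + 1) = (1 + q)*(q*F² + 1) = (1 + q)*(1 + q*F²))
(C(5, -8) + 117)*86 = ((1 - 8)*(1 - 8*5²) + 117)*86 = (-7*(1 - 8*25) + 117)*86 = (-7*(1 - 200) + 117)*86 = (-7*(-199) + 117)*86 = (1393 + 117)*86 = 1510*86 = 129860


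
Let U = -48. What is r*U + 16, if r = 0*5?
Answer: 16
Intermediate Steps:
r = 0
r*U + 16 = 0*(-48) + 16 = 0 + 16 = 16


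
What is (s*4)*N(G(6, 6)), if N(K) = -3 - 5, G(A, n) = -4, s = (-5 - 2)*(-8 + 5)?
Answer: -672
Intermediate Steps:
s = 21 (s = -7*(-3) = 21)
N(K) = -8
(s*4)*N(G(6, 6)) = (21*4)*(-8) = 84*(-8) = -672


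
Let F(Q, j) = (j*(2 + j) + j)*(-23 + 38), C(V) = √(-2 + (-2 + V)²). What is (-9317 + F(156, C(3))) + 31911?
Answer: 22579 + 45*I ≈ 22579.0 + 45.0*I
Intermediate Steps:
F(Q, j) = 15*j + 15*j*(2 + j) (F(Q, j) = (j + j*(2 + j))*15 = 15*j + 15*j*(2 + j))
(-9317 + F(156, C(3))) + 31911 = (-9317 + 15*√(-2 + (-2 + 3)²)*(3 + √(-2 + (-2 + 3)²))) + 31911 = (-9317 + 15*√(-2 + 1²)*(3 + √(-2 + 1²))) + 31911 = (-9317 + 15*√(-2 + 1)*(3 + √(-2 + 1))) + 31911 = (-9317 + 15*√(-1)*(3 + √(-1))) + 31911 = (-9317 + 15*I*(3 + I)) + 31911 = 22594 + 15*I*(3 + I)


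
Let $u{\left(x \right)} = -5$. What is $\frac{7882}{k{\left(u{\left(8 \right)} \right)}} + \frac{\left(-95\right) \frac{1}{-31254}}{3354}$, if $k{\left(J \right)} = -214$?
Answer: $- \frac{413118924791}{11216373012} \approx -36.832$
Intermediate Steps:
$\frac{7882}{k{\left(u{\left(8 \right)} \right)}} + \frac{\left(-95\right) \frac{1}{-31254}}{3354} = \frac{7882}{-214} + \frac{\left(-95\right) \frac{1}{-31254}}{3354} = 7882 \left(- \frac{1}{214}\right) + \left(-95\right) \left(- \frac{1}{31254}\right) \frac{1}{3354} = - \frac{3941}{107} + \frac{95}{31254} \cdot \frac{1}{3354} = - \frac{3941}{107} + \frac{95}{104825916} = - \frac{413118924791}{11216373012}$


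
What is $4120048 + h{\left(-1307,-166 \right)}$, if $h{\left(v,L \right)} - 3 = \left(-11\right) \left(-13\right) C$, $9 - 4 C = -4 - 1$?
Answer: $\frac{8241103}{2} \approx 4.1206 \cdot 10^{6}$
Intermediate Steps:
$C = \frac{7}{2}$ ($C = \frac{9}{4} - \frac{-4 - 1}{4} = \frac{9}{4} - - \frac{5}{4} = \frac{9}{4} + \frac{5}{4} = \frac{7}{2} \approx 3.5$)
$h{\left(v,L \right)} = \frac{1007}{2}$ ($h{\left(v,L \right)} = 3 + \left(-11\right) \left(-13\right) \frac{7}{2} = 3 + 143 \cdot \frac{7}{2} = 3 + \frac{1001}{2} = \frac{1007}{2}$)
$4120048 + h{\left(-1307,-166 \right)} = 4120048 + \frac{1007}{2} = \frac{8241103}{2}$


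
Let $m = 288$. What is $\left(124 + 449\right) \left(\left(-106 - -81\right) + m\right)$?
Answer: $150699$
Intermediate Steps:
$\left(124 + 449\right) \left(\left(-106 - -81\right) + m\right) = \left(124 + 449\right) \left(\left(-106 - -81\right) + 288\right) = 573 \left(\left(-106 + 81\right) + 288\right) = 573 \left(-25 + 288\right) = 573 \cdot 263 = 150699$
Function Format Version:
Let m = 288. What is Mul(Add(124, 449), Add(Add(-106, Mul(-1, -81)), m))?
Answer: 150699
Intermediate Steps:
Mul(Add(124, 449), Add(Add(-106, Mul(-1, -81)), m)) = Mul(Add(124, 449), Add(Add(-106, Mul(-1, -81)), 288)) = Mul(573, Add(Add(-106, 81), 288)) = Mul(573, Add(-25, 288)) = Mul(573, 263) = 150699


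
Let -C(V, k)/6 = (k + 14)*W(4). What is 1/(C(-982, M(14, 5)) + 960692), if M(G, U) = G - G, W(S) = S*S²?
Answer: 1/955316 ≈ 1.0468e-6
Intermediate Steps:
W(S) = S³
M(G, U) = 0
C(V, k) = -5376 - 384*k (C(V, k) = -6*(k + 14)*4³ = -6*(14 + k)*64 = -6*(896 + 64*k) = -5376 - 384*k)
1/(C(-982, M(14, 5)) + 960692) = 1/((-5376 - 384*0) + 960692) = 1/((-5376 + 0) + 960692) = 1/(-5376 + 960692) = 1/955316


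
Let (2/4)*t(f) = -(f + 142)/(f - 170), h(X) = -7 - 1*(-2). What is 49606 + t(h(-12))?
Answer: 8681324/175 ≈ 49608.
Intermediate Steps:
h(X) = -5 (h(X) = -7 + 2 = -5)
t(f) = -2*(142 + f)/(-170 + f) (t(f) = 2*(-(f + 142)/(f - 170)) = 2*(-(142 + f)/(-170 + f)) = -2*(142 + f)/(-170 + f))
49606 + t(h(-12)) = 49606 + 2*(-142 - 1*(-5))/(-170 - 5) = 49606 + 2*(-142 + 5)/(-175) = 49606 + 2*(-1/175)*(-137) = 49606 + 274/175 = 8681324/175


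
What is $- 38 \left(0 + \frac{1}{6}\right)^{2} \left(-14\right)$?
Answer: $\frac{133}{9} \approx 14.778$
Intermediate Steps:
$- 38 \left(0 + \frac{1}{6}\right)^{2} \left(-14\right) = - \frac{38}{36} \left(-14\right) = \left(-38\right) \frac{1}{36} \left(-14\right) = \left(- \frac{19}{18}\right) \left(-14\right) = \frac{133}{9}$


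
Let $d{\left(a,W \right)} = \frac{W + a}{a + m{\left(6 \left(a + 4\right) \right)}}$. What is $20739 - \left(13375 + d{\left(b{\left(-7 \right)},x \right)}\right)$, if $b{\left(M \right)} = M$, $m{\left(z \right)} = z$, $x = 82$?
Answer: $7367$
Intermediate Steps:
$d{\left(a,W \right)} = \frac{W + a}{24 + 7 a}$ ($d{\left(a,W \right)} = \frac{W + a}{a + 6 \left(a + 4\right)} = \frac{W + a}{a + 6 \left(4 + a\right)} = \frac{W + a}{a + \left(24 + 6 a\right)} = \frac{W + a}{24 + 7 a}$)
$20739 - \left(13375 + d{\left(b{\left(-7 \right)},x \right)}\right) = 20739 - \left(13375 + \frac{82 - 7}{24 + 7 \left(-7\right)}\right) = 20739 - \left(13375 + \frac{1}{24 - 49} \cdot 75\right) = 20739 - \left(13375 + \frac{1}{-25} \cdot 75\right) = 20739 - \left(13375 - 3\right) = 20739 - 13372 = 7367$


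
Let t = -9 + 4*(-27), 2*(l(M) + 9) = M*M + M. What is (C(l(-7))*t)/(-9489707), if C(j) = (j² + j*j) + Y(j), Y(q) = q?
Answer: 35100/9489707 ≈ 0.0036987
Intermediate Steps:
l(M) = -9 + M/2 + M²/2 (l(M) = -9 + (M*M + M)/2 = -9 + (M² + M)/2 = -9 + (M + M²)/2 = -9 + (M/2 + M²/2) = -9 + M/2 + M²/2)
t = -117 (t = -9 - 108 = -117)
C(j) = j + 2*j² (C(j) = (j² + j*j) + j = (j² + j²) + j = 2*j² + j = j + 2*j²)
(C(l(-7))*t)/(-9489707) = (((-9 + (½)*(-7) + (½)*(-7)²)*(1 + 2*(-9 + (½)*(-7) + (½)*(-7)²)))*(-117))/(-9489707) = (((-9 - 7/2 + (½)*49)*(1 + 2*(-9 - 7/2 + (½)*49)))*(-117))*(-1/9489707) = (((-9 - 7/2 + 49/2)*(1 + 2*(-9 - 7/2 + 49/2)))*(-117))*(-1/9489707) = ((12*(1 + 2*12))*(-117))*(-1/9489707) = ((12*(1 + 24))*(-117))*(-1/9489707) = ((12*25)*(-117))*(-1/9489707) = (300*(-117))*(-1/9489707) = -35100*(-1/9489707) = 35100/9489707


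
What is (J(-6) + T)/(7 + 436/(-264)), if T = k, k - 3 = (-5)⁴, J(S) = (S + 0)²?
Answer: 43824/353 ≈ 124.15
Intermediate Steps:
J(S) = S²
k = 628 (k = 3 + (-5)⁴ = 3 + 625 = 628)
T = 628
(J(-6) + T)/(7 + 436/(-264)) = ((-6)² + 628)/(7 + 436/(-264)) = (36 + 628)/(7 + 436*(-1/264)) = 664/(7 - 109/66) = 664/(353/66) = 664*(66/353) = 43824/353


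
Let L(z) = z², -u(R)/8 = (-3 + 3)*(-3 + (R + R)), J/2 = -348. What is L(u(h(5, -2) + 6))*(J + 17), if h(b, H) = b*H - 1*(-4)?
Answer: 0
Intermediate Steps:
h(b, H) = 4 + H*b (h(b, H) = H*b + 4 = 4 + H*b)
J = -696 (J = 2*(-348) = -696)
u(R) = 0 (u(R) = -8*(-3 + 3)*(-3 + (R + R)) = -0*(-3 + 2*R) = -8*0 = 0)
L(u(h(5, -2) + 6))*(J + 17) = 0²*(-696 + 17) = 0*(-679) = 0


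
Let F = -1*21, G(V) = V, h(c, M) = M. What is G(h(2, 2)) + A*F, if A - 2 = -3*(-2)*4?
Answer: -544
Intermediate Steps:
F = -21
A = 26 (A = 2 - 3*(-2)*4 = 2 + 6*4 = 2 + 24 = 26)
G(h(2, 2)) + A*F = 2 + 26*(-21) = 2 - 546 = -544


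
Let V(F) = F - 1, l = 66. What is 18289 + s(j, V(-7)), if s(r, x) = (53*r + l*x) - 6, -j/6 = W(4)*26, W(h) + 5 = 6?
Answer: 9487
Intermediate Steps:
W(h) = 1 (W(h) = -5 + 6 = 1)
V(F) = -1 + F
j = -156 (j = -6*26 = -156)
s(r, x) = -6 + 53*r + 66*x (s(r, x) = (53*r + 66*x) - 6 = -6 + 53*r + 66*x)
18289 + s(j, V(-7)) = 18289 + (-6 + 53*(-156) + 66*(-1 - 7)) = 18289 + (-6 - 8268 + 66*(-8)) = 18289 + (-6 - 8268 - 528) = 18289 - 8802 = 9487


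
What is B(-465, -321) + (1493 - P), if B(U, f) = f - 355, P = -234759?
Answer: 235576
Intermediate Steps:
B(U, f) = -355 + f
B(-465, -321) + (1493 - P) = (-355 - 321) + (1493 - 1*(-234759)) = -676 + (1493 + 234759) = -676 + 236252 = 235576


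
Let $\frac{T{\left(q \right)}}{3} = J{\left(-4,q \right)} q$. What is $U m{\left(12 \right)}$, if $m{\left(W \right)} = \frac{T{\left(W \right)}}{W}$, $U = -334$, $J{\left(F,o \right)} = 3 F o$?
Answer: $144288$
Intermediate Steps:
$J{\left(F,o \right)} = 3 F o$
$T{\left(q \right)} = - 36 q^{2}$ ($T{\left(q \right)} = 3 \cdot 3 \left(-4\right) q q = 3 - 12 q q = 3 \left(- 12 q^{2}\right) = - 36 q^{2}$)
$m{\left(W \right)} = - 36 W$ ($m{\left(W \right)} = \frac{\left(-36\right) W^{2}}{W} = - 36 W$)
$U m{\left(12 \right)} = - 334 \left(\left(-36\right) 12\right) = \left(-334\right) \left(-432\right) = 144288$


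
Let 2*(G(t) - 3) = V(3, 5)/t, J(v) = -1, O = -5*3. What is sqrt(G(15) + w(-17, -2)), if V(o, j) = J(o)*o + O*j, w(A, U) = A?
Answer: I*sqrt(415)/5 ≈ 4.0743*I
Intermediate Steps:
O = -15
V(o, j) = -o - 15*j
G(t) = 3 - 39/t (G(t) = 3 + ((-1*3 - 15*5)/t)/2 = 3 + ((-3 - 75)/t)/2 = 3 + (-78/t)/2 = 3 - 39/t)
sqrt(G(15) + w(-17, -2)) = sqrt((3 - 39/15) - 17) = sqrt((3 - 39*1/15) - 17) = sqrt((3 - 13/5) - 17) = sqrt(2/5 - 17) = sqrt(-83/5) = I*sqrt(415)/5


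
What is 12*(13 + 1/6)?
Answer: 158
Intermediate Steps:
12*(13 + 1/6) = 12*(13 + ⅙) = 12*(79/6) = 158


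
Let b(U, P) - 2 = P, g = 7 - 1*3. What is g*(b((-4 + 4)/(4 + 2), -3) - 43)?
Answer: -176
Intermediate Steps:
g = 4 (g = 7 - 3 = 4)
b(U, P) = 2 + P
g*(b((-4 + 4)/(4 + 2), -3) - 43) = 4*((2 - 3) - 43) = 4*(-1 - 43) = 4*(-44) = -176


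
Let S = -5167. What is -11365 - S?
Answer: -6198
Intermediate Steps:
-11365 - S = -11365 - 1*(-5167) = -11365 + 5167 = -6198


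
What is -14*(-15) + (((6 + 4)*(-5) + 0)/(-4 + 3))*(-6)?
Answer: -90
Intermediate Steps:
-14*(-15) + (((6 + 4)*(-5) + 0)/(-4 + 3))*(-6) = 210 + ((10*(-5) + 0)/(-1))*(-6) = 210 + ((-50 + 0)*(-1))*(-6) = 210 - 50*(-1)*(-6) = 210 + 50*(-6) = 210 - 300 = -90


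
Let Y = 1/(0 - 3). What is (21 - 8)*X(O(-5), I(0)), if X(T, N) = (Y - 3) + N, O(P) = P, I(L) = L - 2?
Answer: -208/3 ≈ -69.333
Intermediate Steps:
I(L) = -2 + L
Y = -⅓ (Y = 1/(-3) = -⅓ ≈ -0.33333)
X(T, N) = -10/3 + N (X(T, N) = (-⅓ - 3) + N = -10/3 + N)
(21 - 8)*X(O(-5), I(0)) = (21 - 8)*(-10/3 + (-2 + 0)) = 13*(-10/3 - 2) = 13*(-16/3) = -208/3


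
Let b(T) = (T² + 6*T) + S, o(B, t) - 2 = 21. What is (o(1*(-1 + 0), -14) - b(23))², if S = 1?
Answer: 416025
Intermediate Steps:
o(B, t) = 23 (o(B, t) = 2 + 21 = 23)
b(T) = 1 + T² + 6*T (b(T) = (T² + 6*T) + 1 = 1 + T² + 6*T)
(o(1*(-1 + 0), -14) - b(23))² = (23 - (1 + 23² + 6*23))² = (23 - (1 + 529 + 138))² = (23 - 1*668)² = (23 - 668)² = (-645)² = 416025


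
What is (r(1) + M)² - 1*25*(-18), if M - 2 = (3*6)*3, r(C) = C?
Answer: 3699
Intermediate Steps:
M = 56 (M = 2 + (3*6)*3 = 2 + 18*3 = 2 + 54 = 56)
(r(1) + M)² - 1*25*(-18) = (1 + 56)² - 1*25*(-18) = 57² - 25*(-18) = 3249 + 450 = 3699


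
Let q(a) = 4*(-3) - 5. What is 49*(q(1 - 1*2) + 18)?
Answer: 49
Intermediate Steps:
q(a) = -17 (q(a) = -12 - 5 = -17)
49*(q(1 - 1*2) + 18) = 49*(-17 + 18) = 49*1 = 49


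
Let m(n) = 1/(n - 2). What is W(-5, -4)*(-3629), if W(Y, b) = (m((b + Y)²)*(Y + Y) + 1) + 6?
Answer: -1970547/79 ≈ -24944.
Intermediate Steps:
m(n) = 1/(-2 + n)
W(Y, b) = 7 + 2*Y/(-2 + (Y + b)²) (W(Y, b) = ((Y + Y)/(-2 + (b + Y)²) + 1) + 6 = ((2*Y)/(-2 + (Y + b)²) + 1) + 6 = (2*Y/(-2 + (Y + b)²) + 1) + 6 = (1 + 2*Y/(-2 + (Y + b)²)) + 6 = 7 + 2*Y/(-2 + (Y + b)²))
W(-5, -4)*(-3629) = ((-14 + 2*(-5) + 7*(-5 - 4)²)/(-2 + (-5 - 4)²))*(-3629) = ((-14 - 10 + 7*(-9)²)/(-2 + (-9)²))*(-3629) = ((-14 - 10 + 7*81)/(-2 + 81))*(-3629) = ((-14 - 10 + 567)/79)*(-3629) = ((1/79)*543)*(-3629) = (543/79)*(-3629) = -1970547/79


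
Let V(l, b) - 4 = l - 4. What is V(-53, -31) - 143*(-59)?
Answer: 8384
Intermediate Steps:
V(l, b) = l (V(l, b) = 4 + (l - 4) = 4 + (-4 + l) = l)
V(-53, -31) - 143*(-59) = -53 - 143*(-59) = -53 - 1*(-8437) = -53 + 8437 = 8384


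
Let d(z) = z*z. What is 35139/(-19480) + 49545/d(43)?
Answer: 900164589/36018520 ≈ 24.992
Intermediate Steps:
d(z) = z²
35139/(-19480) + 49545/d(43) = 35139/(-19480) + 49545/(43²) = 35139*(-1/19480) + 49545/1849 = -35139/19480 + 49545*(1/1849) = -35139/19480 + 49545/1849 = 900164589/36018520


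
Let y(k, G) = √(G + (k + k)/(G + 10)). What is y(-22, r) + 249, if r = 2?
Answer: 249 + I*√15/3 ≈ 249.0 + 1.291*I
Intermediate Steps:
y(k, G) = √(G + 2*k/(10 + G)) (y(k, G) = √(G + (2*k)/(10 + G)) = √(G + 2*k/(10 + G)))
y(-22, r) + 249 = √((2*(-22) + 2*(10 + 2))/(10 + 2)) + 249 = √((-44 + 2*12)/12) + 249 = √((-44 + 24)/12) + 249 = √((1/12)*(-20)) + 249 = √(-5/3) + 249 = I*√15/3 + 249 = 249 + I*√15/3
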